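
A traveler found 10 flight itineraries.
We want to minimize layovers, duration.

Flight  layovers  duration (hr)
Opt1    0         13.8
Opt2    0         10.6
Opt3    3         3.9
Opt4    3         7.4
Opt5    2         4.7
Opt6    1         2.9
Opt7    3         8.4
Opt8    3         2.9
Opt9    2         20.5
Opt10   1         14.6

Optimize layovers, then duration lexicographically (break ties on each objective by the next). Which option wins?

First minimize layovers: best is 0, kept {Opt1, Opt2}.
Then minimize duration: best is 10.6, kept {Opt2}.

Opt2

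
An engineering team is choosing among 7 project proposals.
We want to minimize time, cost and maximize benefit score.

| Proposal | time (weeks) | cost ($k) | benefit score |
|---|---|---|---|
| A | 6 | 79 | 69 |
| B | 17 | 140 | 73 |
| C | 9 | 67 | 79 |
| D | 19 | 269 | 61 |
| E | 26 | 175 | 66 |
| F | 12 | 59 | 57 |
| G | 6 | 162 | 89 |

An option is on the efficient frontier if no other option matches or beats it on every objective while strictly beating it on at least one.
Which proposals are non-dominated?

A: not dominated.
B: dominated by C (time 9≤17, cost 67≤140, benefit score 79≥73).
C: not dominated.
D: dominated by A (time 6≤19, cost 79≤269, benefit score 69≥61).
E: dominated by A (time 6≤26, cost 79≤175, benefit score 69≥66).
F: not dominated (best cost).
G: not dominated (best benefit score).

A, C, F, G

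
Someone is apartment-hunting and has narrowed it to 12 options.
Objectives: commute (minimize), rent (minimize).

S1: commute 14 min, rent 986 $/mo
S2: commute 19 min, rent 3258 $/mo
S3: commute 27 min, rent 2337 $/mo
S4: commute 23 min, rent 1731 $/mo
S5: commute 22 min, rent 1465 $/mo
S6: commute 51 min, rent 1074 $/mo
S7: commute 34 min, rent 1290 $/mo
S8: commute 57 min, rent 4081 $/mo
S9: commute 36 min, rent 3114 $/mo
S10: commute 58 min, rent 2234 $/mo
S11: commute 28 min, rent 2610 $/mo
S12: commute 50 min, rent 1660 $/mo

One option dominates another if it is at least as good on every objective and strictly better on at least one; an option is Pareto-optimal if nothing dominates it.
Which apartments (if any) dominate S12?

S1: commute 14≤50, rent 986≤1660 — dominates S12.
S5: commute 22≤50, rent 1465≤1660 — dominates S12.
S7: commute 34≤50, rent 1290≤1660 — dominates S12.
Others (S2, S3, S4, S6, S8, S9, S10, S11) are each worse than S12 on at least one objective.

S1, S5, S7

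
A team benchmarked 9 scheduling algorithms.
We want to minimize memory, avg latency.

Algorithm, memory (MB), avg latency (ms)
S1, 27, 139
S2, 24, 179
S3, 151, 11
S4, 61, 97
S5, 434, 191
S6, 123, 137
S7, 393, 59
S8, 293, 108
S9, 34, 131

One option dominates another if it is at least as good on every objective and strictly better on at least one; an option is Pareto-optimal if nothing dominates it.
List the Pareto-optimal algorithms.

S1, S2, S3, S4, S9

S1: not dominated.
S2: not dominated (best memory).
S3: not dominated (best avg latency).
S4: not dominated.
S5: dominated by S1 (memory 27≤434, avg latency 139≤191).
S6: dominated by S4 (memory 61≤123, avg latency 97≤137).
S7: dominated by S3 (memory 151≤393, avg latency 11≤59).
S8: dominated by S3 (memory 151≤293, avg latency 11≤108).
S9: not dominated.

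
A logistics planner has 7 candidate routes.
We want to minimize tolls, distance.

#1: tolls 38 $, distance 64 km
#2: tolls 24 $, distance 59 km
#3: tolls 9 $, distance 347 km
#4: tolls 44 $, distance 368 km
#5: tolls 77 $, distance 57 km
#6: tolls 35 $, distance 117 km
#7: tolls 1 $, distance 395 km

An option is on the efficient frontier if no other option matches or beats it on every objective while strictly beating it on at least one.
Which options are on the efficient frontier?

#2, #3, #5, #7

#1: dominated by #2 (tolls 24≤38, distance 59≤64).
#2: not dominated.
#3: not dominated.
#4: dominated by #1 (tolls 38≤44, distance 64≤368).
#5: not dominated (best distance).
#6: dominated by #2 (tolls 24≤35, distance 59≤117).
#7: not dominated (best tolls).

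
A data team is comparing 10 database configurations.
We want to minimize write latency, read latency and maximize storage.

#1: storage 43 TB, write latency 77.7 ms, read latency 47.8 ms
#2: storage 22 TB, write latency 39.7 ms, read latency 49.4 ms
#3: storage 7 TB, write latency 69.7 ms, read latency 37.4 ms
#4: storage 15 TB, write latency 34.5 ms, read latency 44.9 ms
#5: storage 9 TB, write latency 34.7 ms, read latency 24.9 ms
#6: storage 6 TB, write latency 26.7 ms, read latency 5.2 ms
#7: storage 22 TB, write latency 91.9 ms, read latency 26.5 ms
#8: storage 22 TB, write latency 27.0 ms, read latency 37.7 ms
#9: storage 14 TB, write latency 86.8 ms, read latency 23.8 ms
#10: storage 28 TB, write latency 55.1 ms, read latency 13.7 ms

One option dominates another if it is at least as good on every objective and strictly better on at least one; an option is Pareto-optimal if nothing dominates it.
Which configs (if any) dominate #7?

#10: storage 28≥22, write latency 55.1≤91.9, read latency 13.7≤26.5 — dominates #7.
Others (#1, #2, #3, #4, #5, #6, #8, #9) are each worse than #7 on at least one objective.

#10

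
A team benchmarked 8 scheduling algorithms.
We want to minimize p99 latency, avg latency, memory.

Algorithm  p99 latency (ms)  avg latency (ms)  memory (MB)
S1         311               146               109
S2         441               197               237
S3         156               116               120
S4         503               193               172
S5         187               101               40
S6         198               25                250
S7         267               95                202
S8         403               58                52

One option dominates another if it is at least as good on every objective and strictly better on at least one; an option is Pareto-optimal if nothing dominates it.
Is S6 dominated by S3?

No

S3 vs S6: S3 is worse on avg latency (116 vs 25), so it does not dominate S6.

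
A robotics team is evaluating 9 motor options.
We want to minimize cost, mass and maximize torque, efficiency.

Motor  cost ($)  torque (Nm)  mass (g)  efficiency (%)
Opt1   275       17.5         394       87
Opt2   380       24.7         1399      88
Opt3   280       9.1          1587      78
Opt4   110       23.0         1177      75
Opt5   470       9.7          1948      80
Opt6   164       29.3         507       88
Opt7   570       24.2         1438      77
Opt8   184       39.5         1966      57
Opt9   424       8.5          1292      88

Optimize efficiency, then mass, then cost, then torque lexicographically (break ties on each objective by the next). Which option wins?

Opt6

First maximize efficiency: best is 88, kept {Opt2, Opt6, Opt9}.
Then minimize mass: best is 507, kept {Opt6}.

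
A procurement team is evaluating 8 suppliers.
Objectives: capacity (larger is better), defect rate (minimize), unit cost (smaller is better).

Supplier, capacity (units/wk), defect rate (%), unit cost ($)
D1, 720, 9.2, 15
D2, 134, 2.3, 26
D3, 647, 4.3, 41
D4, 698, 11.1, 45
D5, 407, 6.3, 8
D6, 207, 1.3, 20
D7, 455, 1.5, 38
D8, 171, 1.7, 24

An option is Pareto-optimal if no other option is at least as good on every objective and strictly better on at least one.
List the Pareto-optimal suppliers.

D1, D3, D5, D6, D7

D1: not dominated (best capacity).
D2: dominated by D6 (capacity 207≥134, defect rate 1.3≤2.3, unit cost 20≤26).
D3: not dominated.
D4: dominated by D1 (capacity 720≥698, defect rate 9.2≤11.1, unit cost 15≤45).
D5: not dominated (best unit cost).
D6: not dominated (best defect rate).
D7: not dominated.
D8: dominated by D6 (capacity 207≥171, defect rate 1.3≤1.7, unit cost 20≤24).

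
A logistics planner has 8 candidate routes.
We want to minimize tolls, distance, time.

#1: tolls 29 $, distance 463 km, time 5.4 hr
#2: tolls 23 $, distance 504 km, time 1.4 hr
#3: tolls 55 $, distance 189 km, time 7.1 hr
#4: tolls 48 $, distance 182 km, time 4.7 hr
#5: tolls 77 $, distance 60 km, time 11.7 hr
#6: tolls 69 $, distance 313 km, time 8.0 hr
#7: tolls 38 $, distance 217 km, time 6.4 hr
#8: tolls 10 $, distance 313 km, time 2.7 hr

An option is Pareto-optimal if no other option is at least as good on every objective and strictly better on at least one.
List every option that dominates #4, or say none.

#1: worse on distance (463 vs 182).
#2: worse on distance (504 vs 182).
#3: worse on tolls (55 vs 48).
#5: worse on tolls (77 vs 48).
#6: worse on tolls (69 vs 48).
#7: worse on distance (217 vs 182).
#8: worse on distance (313 vs 182).
No option dominates #4.

none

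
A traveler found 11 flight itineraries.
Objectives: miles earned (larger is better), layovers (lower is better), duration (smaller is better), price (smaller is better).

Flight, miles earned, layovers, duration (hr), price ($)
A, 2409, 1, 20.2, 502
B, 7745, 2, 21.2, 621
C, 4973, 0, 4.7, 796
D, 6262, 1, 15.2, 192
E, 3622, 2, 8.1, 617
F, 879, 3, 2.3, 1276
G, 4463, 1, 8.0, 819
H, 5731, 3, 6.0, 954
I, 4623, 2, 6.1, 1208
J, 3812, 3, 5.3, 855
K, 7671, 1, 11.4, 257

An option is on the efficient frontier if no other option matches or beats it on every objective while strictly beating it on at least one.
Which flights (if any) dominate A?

D, K

D: miles earned 6262≥2409, layovers 1≤1, duration 15.2≤20.2, price 192≤502 — dominates A.
K: miles earned 7671≥2409, layovers 1≤1, duration 11.4≤20.2, price 257≤502 — dominates A.
Others (B, C, E, F, G, H, I, J) are each worse than A on at least one objective.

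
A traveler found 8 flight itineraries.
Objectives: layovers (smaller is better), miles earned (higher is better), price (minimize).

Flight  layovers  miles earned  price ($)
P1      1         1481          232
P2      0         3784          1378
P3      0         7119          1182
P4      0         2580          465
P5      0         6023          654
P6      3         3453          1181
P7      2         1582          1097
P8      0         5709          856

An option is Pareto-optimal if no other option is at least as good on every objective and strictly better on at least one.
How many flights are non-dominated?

4

P1: not dominated (best price).
P2: dominated by P3 (layovers 0≤0, miles earned 7119≥3784, price 1182≤1378).
P3: not dominated (best miles earned).
P4: not dominated.
P5: not dominated.
P6: dominated by P5 (layovers 0≤3, miles earned 6023≥3453, price 654≤1181).
P7: dominated by P4 (layovers 0≤2, miles earned 2580≥1582, price 465≤1097).
P8: dominated by P5 (layovers 0≤0, miles earned 6023≥5709, price 654≤856).
Pareto-optimal: P1, P3, P4, P5 → 4.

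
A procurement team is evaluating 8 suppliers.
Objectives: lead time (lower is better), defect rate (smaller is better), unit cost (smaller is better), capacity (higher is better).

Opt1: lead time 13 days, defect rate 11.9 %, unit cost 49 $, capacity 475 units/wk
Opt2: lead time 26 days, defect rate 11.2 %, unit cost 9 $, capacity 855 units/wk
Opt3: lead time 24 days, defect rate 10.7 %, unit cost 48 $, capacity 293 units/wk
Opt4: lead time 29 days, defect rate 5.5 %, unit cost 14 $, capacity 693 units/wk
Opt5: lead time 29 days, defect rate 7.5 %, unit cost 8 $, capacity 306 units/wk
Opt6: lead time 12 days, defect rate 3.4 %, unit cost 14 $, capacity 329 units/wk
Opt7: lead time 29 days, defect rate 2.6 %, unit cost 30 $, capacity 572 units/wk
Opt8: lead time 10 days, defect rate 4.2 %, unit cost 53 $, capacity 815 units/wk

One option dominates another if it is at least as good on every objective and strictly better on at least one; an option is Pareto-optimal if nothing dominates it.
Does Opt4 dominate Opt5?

No

Opt4 vs Opt5: Opt4 is worse on unit cost (14 vs 8), so it does not dominate Opt5.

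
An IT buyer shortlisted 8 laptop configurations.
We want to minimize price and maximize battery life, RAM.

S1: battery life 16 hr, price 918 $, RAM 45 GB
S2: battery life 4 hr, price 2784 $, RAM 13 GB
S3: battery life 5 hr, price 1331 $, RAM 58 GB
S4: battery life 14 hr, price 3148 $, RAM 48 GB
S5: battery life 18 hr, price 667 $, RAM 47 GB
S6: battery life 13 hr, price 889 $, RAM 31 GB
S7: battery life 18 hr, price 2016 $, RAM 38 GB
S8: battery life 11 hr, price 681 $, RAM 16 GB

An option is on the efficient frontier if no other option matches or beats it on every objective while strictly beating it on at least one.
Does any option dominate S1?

S5 vs S1: battery life 18≥16, price 667≤918, RAM 47≥45 — S5 is at least as good on every objective and strictly better on at least one, so S5 dominates S1.

Yes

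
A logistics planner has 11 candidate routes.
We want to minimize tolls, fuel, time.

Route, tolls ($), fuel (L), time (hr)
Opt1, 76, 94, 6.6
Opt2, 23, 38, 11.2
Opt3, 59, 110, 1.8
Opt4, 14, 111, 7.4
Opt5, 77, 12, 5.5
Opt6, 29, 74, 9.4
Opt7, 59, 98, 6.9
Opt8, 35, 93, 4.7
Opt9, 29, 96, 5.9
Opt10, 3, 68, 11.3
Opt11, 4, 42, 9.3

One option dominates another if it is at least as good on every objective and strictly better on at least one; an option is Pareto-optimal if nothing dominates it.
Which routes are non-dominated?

Opt2, Opt3, Opt4, Opt5, Opt8, Opt9, Opt10, Opt11

Opt1: dominated by Opt8 (tolls 35≤76, fuel 93≤94, time 4.7≤6.6).
Opt2: not dominated.
Opt3: not dominated (best time).
Opt4: not dominated.
Opt5: not dominated (best fuel).
Opt6: dominated by Opt11 (tolls 4≤29, fuel 42≤74, time 9.3≤9.4).
Opt7: dominated by Opt8 (tolls 35≤59, fuel 93≤98, time 4.7≤6.9).
Opt8: not dominated.
Opt9: not dominated.
Opt10: not dominated (best tolls).
Opt11: not dominated.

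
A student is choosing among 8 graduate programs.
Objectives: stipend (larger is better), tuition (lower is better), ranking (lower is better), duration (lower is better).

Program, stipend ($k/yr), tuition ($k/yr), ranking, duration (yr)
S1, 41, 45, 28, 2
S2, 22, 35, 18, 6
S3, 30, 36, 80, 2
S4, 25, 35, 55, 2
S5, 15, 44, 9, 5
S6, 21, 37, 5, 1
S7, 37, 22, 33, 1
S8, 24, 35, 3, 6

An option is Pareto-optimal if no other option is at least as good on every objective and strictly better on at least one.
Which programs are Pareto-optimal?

S1: not dominated (best stipend).
S2: dominated by S8 (stipend 24≥22, tuition 35≤35, ranking 3≤18, duration 6≤6).
S3: dominated by S7 (stipend 37≥30, tuition 22≤36, ranking 33≤80, duration 1≤2).
S4: dominated by S7 (stipend 37≥25, tuition 22≤35, ranking 33≤55, duration 1≤2).
S5: dominated by S6 (stipend 21≥15, tuition 37≤44, ranking 5≤9, duration 1≤5).
S6: not dominated.
S7: not dominated (best tuition).
S8: not dominated (best ranking).

S1, S6, S7, S8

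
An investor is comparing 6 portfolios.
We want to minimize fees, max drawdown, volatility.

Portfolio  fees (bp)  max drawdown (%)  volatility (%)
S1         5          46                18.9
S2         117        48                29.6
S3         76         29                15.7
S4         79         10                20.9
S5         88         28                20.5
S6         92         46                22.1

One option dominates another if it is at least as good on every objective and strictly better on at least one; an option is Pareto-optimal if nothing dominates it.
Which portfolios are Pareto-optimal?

S1, S3, S4, S5

S1: not dominated (best fees).
S2: dominated by S1 (fees 5≤117, max drawdown 46≤48, volatility 18.9≤29.6).
S3: not dominated (best volatility).
S4: not dominated (best max drawdown).
S5: not dominated.
S6: dominated by S1 (fees 5≤92, max drawdown 46≤46, volatility 18.9≤22.1).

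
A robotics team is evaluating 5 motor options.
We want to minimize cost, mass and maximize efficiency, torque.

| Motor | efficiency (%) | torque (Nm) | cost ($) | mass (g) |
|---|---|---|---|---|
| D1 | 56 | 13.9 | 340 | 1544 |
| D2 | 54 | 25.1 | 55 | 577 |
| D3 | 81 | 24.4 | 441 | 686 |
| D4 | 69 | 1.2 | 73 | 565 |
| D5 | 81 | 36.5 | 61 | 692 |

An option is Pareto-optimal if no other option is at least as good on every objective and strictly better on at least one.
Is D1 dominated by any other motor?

D5 vs D1: efficiency 81≥56, torque 36.5≥13.9, cost 61≤340, mass 692≤1544 — D5 is at least as good on every objective and strictly better on at least one, so D5 dominates D1.

Yes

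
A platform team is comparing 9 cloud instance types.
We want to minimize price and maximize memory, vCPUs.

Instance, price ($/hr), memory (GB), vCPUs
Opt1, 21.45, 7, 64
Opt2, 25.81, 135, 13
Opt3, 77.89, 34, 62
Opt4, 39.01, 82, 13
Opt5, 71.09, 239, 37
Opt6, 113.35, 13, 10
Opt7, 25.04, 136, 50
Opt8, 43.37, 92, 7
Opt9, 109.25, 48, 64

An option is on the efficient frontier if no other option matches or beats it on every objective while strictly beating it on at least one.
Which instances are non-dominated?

Opt1, Opt3, Opt5, Opt7, Opt9

Opt1: not dominated (best price).
Opt2: dominated by Opt7 (price 25.04≤25.81, memory 136≥135, vCPUs 50≥13).
Opt3: not dominated.
Opt4: dominated by Opt2 (price 25.81≤39.01, memory 135≥82, vCPUs 13≥13).
Opt5: not dominated (best memory).
Opt6: dominated by Opt2 (price 25.81≤113.35, memory 135≥13, vCPUs 13≥10).
Opt7: not dominated.
Opt8: dominated by Opt2 (price 25.81≤43.37, memory 135≥92, vCPUs 13≥7).
Opt9: not dominated.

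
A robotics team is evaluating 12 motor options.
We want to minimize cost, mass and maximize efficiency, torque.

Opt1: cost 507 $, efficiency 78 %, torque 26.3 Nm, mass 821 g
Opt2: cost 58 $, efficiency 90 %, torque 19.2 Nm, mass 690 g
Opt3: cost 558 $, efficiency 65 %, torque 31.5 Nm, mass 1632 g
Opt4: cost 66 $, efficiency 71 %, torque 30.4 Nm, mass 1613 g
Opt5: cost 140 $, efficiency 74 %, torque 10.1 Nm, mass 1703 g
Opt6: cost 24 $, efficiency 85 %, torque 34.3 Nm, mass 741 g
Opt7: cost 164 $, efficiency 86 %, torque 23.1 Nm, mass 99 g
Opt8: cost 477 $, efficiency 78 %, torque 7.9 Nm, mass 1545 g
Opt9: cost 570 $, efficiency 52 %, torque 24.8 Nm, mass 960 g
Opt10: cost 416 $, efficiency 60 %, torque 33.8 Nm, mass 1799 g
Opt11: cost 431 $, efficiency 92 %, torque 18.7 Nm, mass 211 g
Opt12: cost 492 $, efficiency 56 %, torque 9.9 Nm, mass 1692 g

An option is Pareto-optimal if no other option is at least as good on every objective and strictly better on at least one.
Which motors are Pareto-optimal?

Opt2, Opt6, Opt7, Opt11

Opt1: dominated by Opt6 (cost 24≤507, efficiency 85≥78, torque 34.3≥26.3, mass 741≤821).
Opt2: not dominated.
Opt3: dominated by Opt6 (cost 24≤558, efficiency 85≥65, torque 34.3≥31.5, mass 741≤1632).
Opt4: dominated by Opt6 (cost 24≤66, efficiency 85≥71, torque 34.3≥30.4, mass 741≤1613).
Opt5: dominated by Opt2 (cost 58≤140, efficiency 90≥74, torque 19.2≥10.1, mass 690≤1703).
Opt6: not dominated (best cost).
Opt7: not dominated (best mass).
Opt8: dominated by Opt2 (cost 58≤477, efficiency 90≥78, torque 19.2≥7.9, mass 690≤1545).
Opt9: dominated by Opt1 (cost 507≤570, efficiency 78≥52, torque 26.3≥24.8, mass 821≤960).
Opt10: dominated by Opt6 (cost 24≤416, efficiency 85≥60, torque 34.3≥33.8, mass 741≤1799).
Opt11: not dominated (best efficiency).
Opt12: dominated by Opt2 (cost 58≤492, efficiency 90≥56, torque 19.2≥9.9, mass 690≤1692).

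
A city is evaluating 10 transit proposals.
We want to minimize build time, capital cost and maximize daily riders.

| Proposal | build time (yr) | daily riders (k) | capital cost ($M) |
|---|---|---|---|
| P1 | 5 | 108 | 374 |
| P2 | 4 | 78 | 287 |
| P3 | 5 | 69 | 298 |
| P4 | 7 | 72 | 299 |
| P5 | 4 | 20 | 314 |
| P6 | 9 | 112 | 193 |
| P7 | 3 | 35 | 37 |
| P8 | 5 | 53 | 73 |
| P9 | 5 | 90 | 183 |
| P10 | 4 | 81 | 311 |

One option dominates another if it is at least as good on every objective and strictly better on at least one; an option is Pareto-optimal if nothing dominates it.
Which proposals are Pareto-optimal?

P1: not dominated.
P2: not dominated.
P3: dominated by P2 (build time 4≤5, daily riders 78≥69, capital cost 287≤298).
P4: dominated by P2 (build time 4≤7, daily riders 78≥72, capital cost 287≤299).
P5: dominated by P2 (build time 4≤4, daily riders 78≥20, capital cost 287≤314).
P6: not dominated (best daily riders).
P7: not dominated (best build time).
P8: not dominated.
P9: not dominated.
P10: not dominated.

P1, P2, P6, P7, P8, P9, P10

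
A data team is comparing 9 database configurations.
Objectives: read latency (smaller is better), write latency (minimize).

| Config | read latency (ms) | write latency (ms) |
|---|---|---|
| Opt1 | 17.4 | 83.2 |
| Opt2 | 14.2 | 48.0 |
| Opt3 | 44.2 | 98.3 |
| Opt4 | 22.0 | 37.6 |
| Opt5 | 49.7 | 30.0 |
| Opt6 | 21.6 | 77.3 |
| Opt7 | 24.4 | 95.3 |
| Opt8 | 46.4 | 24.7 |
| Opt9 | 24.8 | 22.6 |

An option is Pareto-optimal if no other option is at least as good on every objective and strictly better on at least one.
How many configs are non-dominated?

Opt1: dominated by Opt2 (read latency 14.2≤17.4, write latency 48.0≤83.2).
Opt2: not dominated (best read latency).
Opt3: dominated by Opt1 (read latency 17.4≤44.2, write latency 83.2≤98.3).
Opt4: not dominated.
Opt5: dominated by Opt8 (read latency 46.4≤49.7, write latency 24.7≤30.0).
Opt6: dominated by Opt2 (read latency 14.2≤21.6, write latency 48.0≤77.3).
Opt7: dominated by Opt1 (read latency 17.4≤24.4, write latency 83.2≤95.3).
Opt8: dominated by Opt9 (read latency 24.8≤46.4, write latency 22.6≤24.7).
Opt9: not dominated (best write latency).
Pareto-optimal: Opt2, Opt4, Opt9 → 3.

3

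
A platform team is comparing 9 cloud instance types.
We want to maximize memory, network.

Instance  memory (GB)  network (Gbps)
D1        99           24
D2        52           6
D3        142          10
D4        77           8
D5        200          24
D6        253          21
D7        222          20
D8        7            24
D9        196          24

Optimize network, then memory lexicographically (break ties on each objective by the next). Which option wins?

D5

First maximize network: best is 24, kept {D1, D5, D8, D9}.
Then maximize memory: best is 200, kept {D5}.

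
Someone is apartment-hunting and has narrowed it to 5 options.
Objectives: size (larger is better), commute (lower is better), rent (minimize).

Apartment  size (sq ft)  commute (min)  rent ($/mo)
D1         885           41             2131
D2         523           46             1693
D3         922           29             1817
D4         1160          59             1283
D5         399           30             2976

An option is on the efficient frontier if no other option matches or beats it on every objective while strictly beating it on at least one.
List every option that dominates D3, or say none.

D1: worse on size (885 vs 922).
D2: worse on size (523 vs 922).
D4: worse on commute (59 vs 29).
D5: worse on size (399 vs 922).
No option dominates D3.

none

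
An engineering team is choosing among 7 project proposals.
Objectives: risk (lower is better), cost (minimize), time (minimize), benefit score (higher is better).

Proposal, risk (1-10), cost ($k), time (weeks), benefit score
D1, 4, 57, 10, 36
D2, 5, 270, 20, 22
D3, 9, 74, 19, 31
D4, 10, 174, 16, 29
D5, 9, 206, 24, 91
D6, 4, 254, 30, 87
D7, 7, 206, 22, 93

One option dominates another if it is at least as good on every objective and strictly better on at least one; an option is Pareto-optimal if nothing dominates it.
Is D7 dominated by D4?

D4 vs D7: D4 is worse on risk (10 vs 7), so it does not dominate D7.

No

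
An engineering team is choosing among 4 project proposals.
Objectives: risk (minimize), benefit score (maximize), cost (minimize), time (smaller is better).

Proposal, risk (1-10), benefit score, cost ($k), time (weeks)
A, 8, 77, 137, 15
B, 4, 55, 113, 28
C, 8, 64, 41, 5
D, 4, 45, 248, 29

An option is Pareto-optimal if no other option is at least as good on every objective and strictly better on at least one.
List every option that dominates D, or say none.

B

B: risk 4≤4, benefit score 55≥45, cost 113≤248, time 28≤29 — dominates D.
Others (A, C) are each worse than D on at least one objective.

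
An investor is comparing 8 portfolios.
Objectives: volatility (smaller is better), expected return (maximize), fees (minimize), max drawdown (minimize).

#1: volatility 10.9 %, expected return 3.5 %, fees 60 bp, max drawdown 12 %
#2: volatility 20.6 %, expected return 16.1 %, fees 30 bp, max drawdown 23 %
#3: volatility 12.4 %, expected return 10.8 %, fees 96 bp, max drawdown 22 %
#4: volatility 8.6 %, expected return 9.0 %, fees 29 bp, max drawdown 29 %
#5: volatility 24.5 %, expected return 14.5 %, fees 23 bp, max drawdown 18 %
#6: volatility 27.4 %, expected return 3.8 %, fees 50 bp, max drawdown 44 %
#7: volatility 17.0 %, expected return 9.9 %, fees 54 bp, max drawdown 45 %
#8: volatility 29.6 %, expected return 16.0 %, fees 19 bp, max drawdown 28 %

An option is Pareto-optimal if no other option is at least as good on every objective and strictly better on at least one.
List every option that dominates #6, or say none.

#2: volatility 20.6≤27.4, expected return 16.1≥3.8, fees 30≤50, max drawdown 23≤44 — dominates #6.
#4: volatility 8.6≤27.4, expected return 9.0≥3.8, fees 29≤50, max drawdown 29≤44 — dominates #6.
#5: volatility 24.5≤27.4, expected return 14.5≥3.8, fees 23≤50, max drawdown 18≤44 — dominates #6.
Others (#1, #3, #7, #8) are each worse than #6 on at least one objective.

#2, #4, #5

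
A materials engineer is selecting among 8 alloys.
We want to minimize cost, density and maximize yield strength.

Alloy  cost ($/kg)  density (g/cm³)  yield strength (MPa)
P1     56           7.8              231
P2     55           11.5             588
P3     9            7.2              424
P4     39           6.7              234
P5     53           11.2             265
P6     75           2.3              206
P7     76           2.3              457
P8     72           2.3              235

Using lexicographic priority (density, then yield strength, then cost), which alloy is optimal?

First minimize density: best is 2.3, kept {P6, P7, P8}.
Then maximize yield strength: best is 457, kept {P7}.

P7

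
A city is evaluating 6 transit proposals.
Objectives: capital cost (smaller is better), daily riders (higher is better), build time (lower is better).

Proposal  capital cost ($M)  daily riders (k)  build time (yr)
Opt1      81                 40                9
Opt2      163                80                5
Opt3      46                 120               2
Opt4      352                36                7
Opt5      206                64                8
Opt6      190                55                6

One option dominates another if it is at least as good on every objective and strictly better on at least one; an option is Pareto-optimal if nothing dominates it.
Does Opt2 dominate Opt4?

Opt2 vs Opt4: capital cost 163≤352, daily riders 80≥36, build time 5≤7 — Opt2 is at least as good on every objective with at least one strict improvement.

Yes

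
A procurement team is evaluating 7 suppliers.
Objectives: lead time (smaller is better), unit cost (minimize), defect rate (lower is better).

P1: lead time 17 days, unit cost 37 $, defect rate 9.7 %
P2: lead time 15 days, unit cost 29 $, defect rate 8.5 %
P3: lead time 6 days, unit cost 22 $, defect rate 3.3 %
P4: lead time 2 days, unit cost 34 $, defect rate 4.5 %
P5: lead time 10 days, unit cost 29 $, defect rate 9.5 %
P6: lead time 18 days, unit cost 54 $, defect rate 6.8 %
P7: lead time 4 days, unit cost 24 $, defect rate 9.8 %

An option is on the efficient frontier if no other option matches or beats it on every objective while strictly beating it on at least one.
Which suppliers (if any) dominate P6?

P3, P4

P3: lead time 6≤18, unit cost 22≤54, defect rate 3.3≤6.8 — dominates P6.
P4: lead time 2≤18, unit cost 34≤54, defect rate 4.5≤6.8 — dominates P6.
Others (P1, P2, P5, P7) are each worse than P6 on at least one objective.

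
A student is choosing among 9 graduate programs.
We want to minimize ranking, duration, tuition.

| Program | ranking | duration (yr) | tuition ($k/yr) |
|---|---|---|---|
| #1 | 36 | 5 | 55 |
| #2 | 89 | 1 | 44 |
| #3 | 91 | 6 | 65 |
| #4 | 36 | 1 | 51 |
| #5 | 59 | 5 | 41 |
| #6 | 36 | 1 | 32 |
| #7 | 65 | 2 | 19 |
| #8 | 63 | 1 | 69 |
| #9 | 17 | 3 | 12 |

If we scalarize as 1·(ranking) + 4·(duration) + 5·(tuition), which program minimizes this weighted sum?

#9

#1: 1·36 + 4·5 + 5·55 = 331
#2: 1·89 + 4·1 + 5·44 = 313
#3: 1·91 + 4·6 + 5·65 = 440
#4: 1·36 + 4·1 + 5·51 = 295
#5: 1·59 + 4·5 + 5·41 = 284
#6: 1·36 + 4·1 + 5·32 = 200
#7: 1·65 + 4·2 + 5·19 = 168
#8: 1·63 + 4·1 + 5·69 = 412
#9: 1·17 + 4·3 + 5·12 = 89
Lowest: #9 at 89.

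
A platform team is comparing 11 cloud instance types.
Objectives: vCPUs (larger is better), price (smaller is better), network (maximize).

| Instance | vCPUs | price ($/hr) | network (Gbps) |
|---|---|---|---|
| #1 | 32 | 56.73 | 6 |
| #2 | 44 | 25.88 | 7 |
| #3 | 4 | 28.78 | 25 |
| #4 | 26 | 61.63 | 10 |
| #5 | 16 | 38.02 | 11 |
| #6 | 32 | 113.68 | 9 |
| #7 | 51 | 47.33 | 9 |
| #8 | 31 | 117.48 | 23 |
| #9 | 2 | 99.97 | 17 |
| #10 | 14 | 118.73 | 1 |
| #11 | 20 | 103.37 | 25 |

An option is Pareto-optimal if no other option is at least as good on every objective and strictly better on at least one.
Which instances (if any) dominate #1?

#2: vCPUs 44≥32, price 25.88≤56.73, network 7≥6 — dominates #1.
#7: vCPUs 51≥32, price 47.33≤56.73, network 9≥6 — dominates #1.
Others (#3, #4, #5, #6, #8, #9, #10, #11) are each worse than #1 on at least one objective.

#2, #7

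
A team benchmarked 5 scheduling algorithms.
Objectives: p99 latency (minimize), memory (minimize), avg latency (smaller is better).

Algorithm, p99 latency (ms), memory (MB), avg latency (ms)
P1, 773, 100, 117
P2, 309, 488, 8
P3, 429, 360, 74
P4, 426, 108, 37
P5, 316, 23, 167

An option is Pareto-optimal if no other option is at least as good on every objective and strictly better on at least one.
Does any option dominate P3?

P4 vs P3: p99 latency 426≤429, memory 108≤360, avg latency 37≤74 — P4 is at least as good on every objective and strictly better on at least one, so P4 dominates P3.

Yes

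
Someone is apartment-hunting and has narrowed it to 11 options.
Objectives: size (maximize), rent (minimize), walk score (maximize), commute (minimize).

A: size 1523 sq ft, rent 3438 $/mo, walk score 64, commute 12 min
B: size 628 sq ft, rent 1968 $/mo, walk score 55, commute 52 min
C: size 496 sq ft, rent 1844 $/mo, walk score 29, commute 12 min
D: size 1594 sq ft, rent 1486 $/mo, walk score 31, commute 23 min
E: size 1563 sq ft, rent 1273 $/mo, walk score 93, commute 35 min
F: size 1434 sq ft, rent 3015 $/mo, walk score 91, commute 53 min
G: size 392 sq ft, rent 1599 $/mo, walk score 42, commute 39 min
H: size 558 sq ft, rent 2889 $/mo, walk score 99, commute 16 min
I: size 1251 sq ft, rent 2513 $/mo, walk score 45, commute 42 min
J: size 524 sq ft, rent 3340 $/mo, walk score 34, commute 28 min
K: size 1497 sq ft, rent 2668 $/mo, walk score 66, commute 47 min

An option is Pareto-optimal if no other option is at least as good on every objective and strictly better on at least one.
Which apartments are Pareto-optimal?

A: not dominated.
B: dominated by E (size 1563≥628, rent 1273≤1968, walk score 93≥55, commute 35≤52).
C: not dominated.
D: not dominated (best size).
E: not dominated (best rent).
F: dominated by E (size 1563≥1434, rent 1273≤3015, walk score 93≥91, commute 35≤53).
G: dominated by E (size 1563≥392, rent 1273≤1599, walk score 93≥42, commute 35≤39).
H: not dominated (best walk score).
I: dominated by E (size 1563≥1251, rent 1273≤2513, walk score 93≥45, commute 35≤42).
J: dominated by H (size 558≥524, rent 2889≤3340, walk score 99≥34, commute 16≤28).
K: dominated by E (size 1563≥1497, rent 1273≤2668, walk score 93≥66, commute 35≤47).

A, C, D, E, H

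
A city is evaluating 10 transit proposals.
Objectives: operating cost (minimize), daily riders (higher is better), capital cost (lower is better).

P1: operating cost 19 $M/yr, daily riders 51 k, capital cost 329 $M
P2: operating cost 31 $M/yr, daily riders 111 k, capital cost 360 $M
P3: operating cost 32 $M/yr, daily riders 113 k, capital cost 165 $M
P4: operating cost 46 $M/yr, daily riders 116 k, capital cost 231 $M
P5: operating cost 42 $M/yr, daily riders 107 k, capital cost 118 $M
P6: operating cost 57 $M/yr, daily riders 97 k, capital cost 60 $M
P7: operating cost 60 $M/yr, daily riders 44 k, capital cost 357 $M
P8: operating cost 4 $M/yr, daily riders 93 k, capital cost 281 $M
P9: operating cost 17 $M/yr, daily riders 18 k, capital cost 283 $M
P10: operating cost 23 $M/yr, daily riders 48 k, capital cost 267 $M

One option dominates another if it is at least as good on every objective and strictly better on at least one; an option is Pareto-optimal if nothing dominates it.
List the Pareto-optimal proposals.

P1: dominated by P8 (operating cost 4≤19, daily riders 93≥51, capital cost 281≤329).
P2: not dominated.
P3: not dominated.
P4: not dominated (best daily riders).
P5: not dominated.
P6: not dominated (best capital cost).
P7: dominated by P1 (operating cost 19≤60, daily riders 51≥44, capital cost 329≤357).
P8: not dominated (best operating cost).
P9: dominated by P8 (operating cost 4≤17, daily riders 93≥18, capital cost 281≤283).
P10: not dominated.

P2, P3, P4, P5, P6, P8, P10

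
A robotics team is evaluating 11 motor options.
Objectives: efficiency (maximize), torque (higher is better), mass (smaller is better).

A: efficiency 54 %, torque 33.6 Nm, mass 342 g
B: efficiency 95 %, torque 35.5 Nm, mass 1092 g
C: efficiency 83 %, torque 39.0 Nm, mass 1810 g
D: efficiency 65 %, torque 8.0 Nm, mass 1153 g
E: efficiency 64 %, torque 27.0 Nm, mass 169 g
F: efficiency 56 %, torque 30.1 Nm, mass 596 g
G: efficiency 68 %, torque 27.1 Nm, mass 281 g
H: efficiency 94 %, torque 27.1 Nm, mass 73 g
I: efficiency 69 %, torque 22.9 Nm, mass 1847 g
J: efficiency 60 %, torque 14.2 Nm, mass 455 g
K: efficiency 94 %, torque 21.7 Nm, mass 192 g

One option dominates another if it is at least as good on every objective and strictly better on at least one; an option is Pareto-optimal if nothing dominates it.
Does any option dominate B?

A: worse on efficiency (54 vs 95).
C: worse on efficiency (83 vs 95).
D: worse on efficiency (65 vs 95).
E: worse on efficiency (64 vs 95).
F: worse on efficiency (56 vs 95).
G: worse on efficiency (68 vs 95).
H: worse on efficiency (94 vs 95).
I: worse on efficiency (69 vs 95).
J: worse on efficiency (60 vs 95).
K: worse on efficiency (94 vs 95).
No option is at least as good as B on every objective and strictly better on one.

No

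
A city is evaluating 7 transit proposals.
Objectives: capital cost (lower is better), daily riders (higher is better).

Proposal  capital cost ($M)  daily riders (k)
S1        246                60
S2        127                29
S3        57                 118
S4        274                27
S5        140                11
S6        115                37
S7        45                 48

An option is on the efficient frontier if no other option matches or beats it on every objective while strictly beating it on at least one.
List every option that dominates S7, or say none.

none

S1: worse on capital cost (246 vs 45).
S2: worse on capital cost (127 vs 45).
S3: worse on capital cost (57 vs 45).
S4: worse on capital cost (274 vs 45).
S5: worse on capital cost (140 vs 45).
S6: worse on capital cost (115 vs 45).
No option dominates S7.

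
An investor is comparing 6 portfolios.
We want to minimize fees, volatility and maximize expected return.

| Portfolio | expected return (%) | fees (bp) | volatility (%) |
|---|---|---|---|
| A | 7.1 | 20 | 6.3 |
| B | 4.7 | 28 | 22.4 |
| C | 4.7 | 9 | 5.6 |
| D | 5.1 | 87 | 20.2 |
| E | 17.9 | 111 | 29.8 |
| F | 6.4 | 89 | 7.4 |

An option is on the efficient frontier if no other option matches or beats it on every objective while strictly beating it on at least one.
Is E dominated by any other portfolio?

A: worse on expected return (7.1 vs 17.9).
B: worse on expected return (4.7 vs 17.9).
C: worse on expected return (4.7 vs 17.9).
D: worse on expected return (5.1 vs 17.9).
F: worse on expected return (6.4 vs 17.9).
No option is at least as good as E on every objective and strictly better on one.

No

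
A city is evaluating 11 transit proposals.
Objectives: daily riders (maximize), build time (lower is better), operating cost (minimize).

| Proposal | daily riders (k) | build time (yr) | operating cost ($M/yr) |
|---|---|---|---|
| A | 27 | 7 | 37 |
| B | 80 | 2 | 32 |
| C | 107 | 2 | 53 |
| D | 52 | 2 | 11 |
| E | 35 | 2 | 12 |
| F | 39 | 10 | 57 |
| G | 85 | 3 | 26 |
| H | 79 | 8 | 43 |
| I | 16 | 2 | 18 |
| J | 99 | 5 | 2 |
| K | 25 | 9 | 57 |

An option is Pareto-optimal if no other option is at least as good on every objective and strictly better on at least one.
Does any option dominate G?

No

A: worse on daily riders (27 vs 85).
B: worse on daily riders (80 vs 85).
C: worse on operating cost (53 vs 26).
D: worse on daily riders (52 vs 85).
E: worse on daily riders (35 vs 85).
F: worse on daily riders (39 vs 85).
H: worse on daily riders (79 vs 85).
I: worse on daily riders (16 vs 85).
J: worse on build time (5 vs 3).
K: worse on daily riders (25 vs 85).
No option is at least as good as G on every objective and strictly better on one.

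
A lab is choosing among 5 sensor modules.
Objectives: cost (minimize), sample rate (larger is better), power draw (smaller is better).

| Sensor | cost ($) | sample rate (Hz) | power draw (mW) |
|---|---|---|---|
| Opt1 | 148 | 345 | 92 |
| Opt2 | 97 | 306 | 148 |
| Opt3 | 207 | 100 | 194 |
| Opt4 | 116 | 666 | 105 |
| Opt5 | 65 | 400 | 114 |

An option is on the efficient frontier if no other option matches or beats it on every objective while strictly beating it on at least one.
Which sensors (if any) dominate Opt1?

none

Opt2: worse on sample rate (306 vs 345).
Opt3: worse on cost (207 vs 148).
Opt4: worse on power draw (105 vs 92).
Opt5: worse on power draw (114 vs 92).
No option dominates Opt1.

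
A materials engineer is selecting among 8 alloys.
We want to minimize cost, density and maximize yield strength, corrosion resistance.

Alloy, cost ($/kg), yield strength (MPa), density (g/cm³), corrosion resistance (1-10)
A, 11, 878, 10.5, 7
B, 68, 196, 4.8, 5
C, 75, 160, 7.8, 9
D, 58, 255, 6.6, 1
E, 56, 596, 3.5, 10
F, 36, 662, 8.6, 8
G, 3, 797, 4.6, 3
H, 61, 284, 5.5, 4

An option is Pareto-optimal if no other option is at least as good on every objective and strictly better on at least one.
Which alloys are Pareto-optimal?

A: not dominated (best yield strength).
B: dominated by E (cost 56≤68, yield strength 596≥196, density 3.5≤4.8, corrosion resistance 10≥5).
C: dominated by E (cost 56≤75, yield strength 596≥160, density 3.5≤7.8, corrosion resistance 10≥9).
D: dominated by E (cost 56≤58, yield strength 596≥255, density 3.5≤6.6, corrosion resistance 10≥1).
E: not dominated (best density).
F: not dominated.
G: not dominated (best cost).
H: dominated by E (cost 56≤61, yield strength 596≥284, density 3.5≤5.5, corrosion resistance 10≥4).

A, E, F, G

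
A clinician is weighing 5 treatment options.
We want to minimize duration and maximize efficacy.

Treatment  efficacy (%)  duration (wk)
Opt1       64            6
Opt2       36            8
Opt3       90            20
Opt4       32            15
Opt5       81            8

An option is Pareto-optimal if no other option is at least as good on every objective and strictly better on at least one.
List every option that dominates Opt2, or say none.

Opt1: efficacy 64≥36, duration 6≤8 — dominates Opt2.
Opt5: efficacy 81≥36, duration 8≤8 — dominates Opt2.
Others (Opt3, Opt4) are each worse than Opt2 on at least one objective.

Opt1, Opt5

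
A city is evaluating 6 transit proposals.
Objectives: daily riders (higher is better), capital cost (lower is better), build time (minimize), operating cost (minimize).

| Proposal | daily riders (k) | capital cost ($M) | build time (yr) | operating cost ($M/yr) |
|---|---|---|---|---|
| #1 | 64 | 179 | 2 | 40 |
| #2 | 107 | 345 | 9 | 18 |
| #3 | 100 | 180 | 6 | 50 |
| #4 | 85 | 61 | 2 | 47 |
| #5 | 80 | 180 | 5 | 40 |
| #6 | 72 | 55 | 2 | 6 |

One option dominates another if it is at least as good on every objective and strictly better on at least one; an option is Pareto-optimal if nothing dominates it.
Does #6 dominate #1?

#6 vs #1: daily riders 72≥64, capital cost 55≤179, build time 2≤2, operating cost 6≤40 — #6 is at least as good on every objective with at least one strict improvement.

Yes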